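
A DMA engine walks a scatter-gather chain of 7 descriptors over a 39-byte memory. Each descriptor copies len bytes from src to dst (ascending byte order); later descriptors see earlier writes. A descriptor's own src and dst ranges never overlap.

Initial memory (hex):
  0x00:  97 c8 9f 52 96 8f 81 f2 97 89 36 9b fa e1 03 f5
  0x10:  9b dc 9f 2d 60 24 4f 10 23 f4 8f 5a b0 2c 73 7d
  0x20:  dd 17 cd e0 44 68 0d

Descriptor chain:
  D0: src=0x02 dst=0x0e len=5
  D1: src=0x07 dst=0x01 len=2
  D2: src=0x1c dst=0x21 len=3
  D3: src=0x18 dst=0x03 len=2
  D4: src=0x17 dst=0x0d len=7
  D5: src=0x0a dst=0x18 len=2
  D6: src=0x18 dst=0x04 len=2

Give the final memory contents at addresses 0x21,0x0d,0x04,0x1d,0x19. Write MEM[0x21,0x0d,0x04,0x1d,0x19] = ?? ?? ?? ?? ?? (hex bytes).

  after D0: wrote 5B at 0x0e = 9f52968f81
  after D1: wrote 2B at 0x01 = f297
  after D2: wrote 3B at 0x21 = b02c73
  after D3: wrote 2B at 0x03 = 23f4
  after D4: wrote 7B at 0x0d = 1023f48f5ab02c
  after D5: wrote 2B at 0x18 = 369b
  after D6: wrote 2B at 0x04 = 369b
query mem[0x21]=0xb0, mem[0x0d]=0x10, mem[0x04]=0x36, mem[0x1d]=0x2c, mem[0x19]=0x9b

MEM[0x21,0x0d,0x04,0x1d,0x19] = b0 10 36 2c 9b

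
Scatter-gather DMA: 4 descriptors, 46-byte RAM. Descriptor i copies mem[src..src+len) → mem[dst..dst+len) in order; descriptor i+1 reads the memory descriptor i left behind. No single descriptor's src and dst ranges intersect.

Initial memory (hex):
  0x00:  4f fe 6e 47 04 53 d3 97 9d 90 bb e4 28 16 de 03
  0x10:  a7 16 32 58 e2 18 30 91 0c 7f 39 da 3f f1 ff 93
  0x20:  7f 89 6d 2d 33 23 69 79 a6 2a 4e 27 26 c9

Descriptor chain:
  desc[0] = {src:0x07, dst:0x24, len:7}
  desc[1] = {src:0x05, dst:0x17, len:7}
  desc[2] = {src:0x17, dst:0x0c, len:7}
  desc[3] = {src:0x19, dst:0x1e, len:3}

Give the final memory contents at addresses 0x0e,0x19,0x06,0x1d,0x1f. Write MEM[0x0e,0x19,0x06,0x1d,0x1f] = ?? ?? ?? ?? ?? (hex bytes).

#0 dst[0x24+7] := {0x97,0x9d,0x90,0xbb,0xe4,0x28,0x16}
#1 dst[0x17+7] := {0x53,0xd3,0x97,0x9d,0x90,0xbb,0xe4}
#2 dst[0x0c+7] := {0x53,0xd3,0x97,0x9d,0x90,0xbb,0xe4}
#3 dst[0x1e+3] := {0x97,0x9d,0x90}
query mem[0x0e]=0x97, mem[0x19]=0x97, mem[0x06]=0xd3, mem[0x1d]=0xe4, mem[0x1f]=0x9d

MEM[0x0e,0x19,0x06,0x1d,0x1f] = 97 97 d3 e4 9d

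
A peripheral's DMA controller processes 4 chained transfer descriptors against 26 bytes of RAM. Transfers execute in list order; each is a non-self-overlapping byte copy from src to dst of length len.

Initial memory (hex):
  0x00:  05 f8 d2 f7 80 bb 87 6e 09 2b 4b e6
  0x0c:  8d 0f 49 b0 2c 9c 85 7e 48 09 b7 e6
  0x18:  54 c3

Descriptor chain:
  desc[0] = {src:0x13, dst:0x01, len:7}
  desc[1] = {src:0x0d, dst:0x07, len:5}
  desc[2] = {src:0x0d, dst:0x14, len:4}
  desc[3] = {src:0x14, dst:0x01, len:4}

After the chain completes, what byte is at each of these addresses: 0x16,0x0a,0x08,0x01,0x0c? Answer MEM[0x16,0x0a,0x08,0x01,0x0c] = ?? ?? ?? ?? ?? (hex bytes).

MEM[0x16,0x0a,0x08,0x01,0x0c] = b0 2c 49 0f 8d

  after D0: wrote 7B at 0x01 = 7e4809b7e654c3
  after D1: wrote 5B at 0x07 = 0f49b02c9c
  after D2: wrote 4B at 0x14 = 0f49b02c
  after D3: wrote 4B at 0x01 = 0f49b02c
query mem[0x16]=0xb0, mem[0x0a]=0x2c, mem[0x08]=0x49, mem[0x01]=0x0f, mem[0x0c]=0x8d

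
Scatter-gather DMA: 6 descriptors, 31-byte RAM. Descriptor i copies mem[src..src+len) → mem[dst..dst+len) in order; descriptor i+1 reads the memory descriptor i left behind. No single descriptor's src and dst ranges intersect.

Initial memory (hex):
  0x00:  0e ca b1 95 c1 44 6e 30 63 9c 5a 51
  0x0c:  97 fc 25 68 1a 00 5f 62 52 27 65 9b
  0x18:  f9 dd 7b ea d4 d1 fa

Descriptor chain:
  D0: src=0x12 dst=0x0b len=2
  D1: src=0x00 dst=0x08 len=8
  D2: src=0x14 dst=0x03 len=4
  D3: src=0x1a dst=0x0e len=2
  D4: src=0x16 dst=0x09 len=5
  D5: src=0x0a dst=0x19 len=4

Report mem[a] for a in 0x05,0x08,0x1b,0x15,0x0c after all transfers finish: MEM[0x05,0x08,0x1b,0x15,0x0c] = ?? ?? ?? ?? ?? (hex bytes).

MEM[0x05,0x08,0x1b,0x15,0x0c] = 65 0e dd 27 dd

D0: mem[0x0b..0x0c] <- [5f 62]
D1: mem[0x08..0x0f] <- [0e ca b1 95 c1 44 6e 30]
D2: mem[0x03..0x06] <- [52 27 65 9b]
D3: mem[0x0e..0x0f] <- [7b ea]
D4: mem[0x09..0x0d] <- [65 9b f9 dd 7b]
D5: mem[0x19..0x1c] <- [9b f9 dd 7b]
query mem[0x05]=0x65, mem[0x08]=0x0e, mem[0x1b]=0xdd, mem[0x15]=0x27, mem[0x0c]=0xdd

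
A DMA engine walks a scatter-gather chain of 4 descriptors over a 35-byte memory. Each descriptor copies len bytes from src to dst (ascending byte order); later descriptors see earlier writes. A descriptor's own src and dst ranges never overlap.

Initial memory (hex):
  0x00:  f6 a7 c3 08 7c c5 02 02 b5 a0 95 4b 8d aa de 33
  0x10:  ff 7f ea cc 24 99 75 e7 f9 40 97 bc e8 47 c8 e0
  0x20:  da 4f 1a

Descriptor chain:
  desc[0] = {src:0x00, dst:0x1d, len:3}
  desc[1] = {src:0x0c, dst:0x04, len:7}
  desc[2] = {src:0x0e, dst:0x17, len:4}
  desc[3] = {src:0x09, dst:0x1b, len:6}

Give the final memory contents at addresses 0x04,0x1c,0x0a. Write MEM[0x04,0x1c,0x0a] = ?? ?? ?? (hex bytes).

MEM[0x04,0x1c,0x0a] = 8d ea ea

#0 dst[0x1d+3] := {0xf6,0xa7,0xc3}
#1 dst[0x04+7] := {0x8d,0xaa,0xde,0x33,0xff,0x7f,0xea}
#2 dst[0x17+4] := {0xde,0x33,0xff,0x7f}
#3 dst[0x1b+6] := {0x7f,0xea,0x4b,0x8d,0xaa,0xde}
query mem[0x04]=0x8d, mem[0x1c]=0xea, mem[0x0a]=0xea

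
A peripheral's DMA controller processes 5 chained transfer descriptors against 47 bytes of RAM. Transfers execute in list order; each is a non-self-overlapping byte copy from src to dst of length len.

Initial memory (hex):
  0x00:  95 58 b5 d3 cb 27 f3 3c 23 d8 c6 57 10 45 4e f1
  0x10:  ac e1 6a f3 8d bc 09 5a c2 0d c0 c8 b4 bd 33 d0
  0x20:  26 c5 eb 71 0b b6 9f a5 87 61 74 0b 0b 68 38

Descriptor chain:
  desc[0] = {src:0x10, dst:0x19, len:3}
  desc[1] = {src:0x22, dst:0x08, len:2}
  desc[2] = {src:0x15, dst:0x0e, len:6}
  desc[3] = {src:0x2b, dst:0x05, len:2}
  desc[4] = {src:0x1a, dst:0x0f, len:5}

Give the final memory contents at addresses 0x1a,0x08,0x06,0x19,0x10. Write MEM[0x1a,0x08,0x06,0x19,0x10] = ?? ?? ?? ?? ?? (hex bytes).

[0] 0x10->0x19 len=3 : ac e1 6a
[1] 0x22->0x08 len=2 : eb 71
[2] 0x15->0x0e len=6 : bc 09 5a c2 ac e1
[3] 0x2b->0x05 len=2 : 0b 0b
[4] 0x1a->0x0f len=5 : e1 6a b4 bd 33
query mem[0x1a]=0xe1, mem[0x08]=0xeb, mem[0x06]=0x0b, mem[0x19]=0xac, mem[0x10]=0x6a

MEM[0x1a,0x08,0x06,0x19,0x10] = e1 eb 0b ac 6a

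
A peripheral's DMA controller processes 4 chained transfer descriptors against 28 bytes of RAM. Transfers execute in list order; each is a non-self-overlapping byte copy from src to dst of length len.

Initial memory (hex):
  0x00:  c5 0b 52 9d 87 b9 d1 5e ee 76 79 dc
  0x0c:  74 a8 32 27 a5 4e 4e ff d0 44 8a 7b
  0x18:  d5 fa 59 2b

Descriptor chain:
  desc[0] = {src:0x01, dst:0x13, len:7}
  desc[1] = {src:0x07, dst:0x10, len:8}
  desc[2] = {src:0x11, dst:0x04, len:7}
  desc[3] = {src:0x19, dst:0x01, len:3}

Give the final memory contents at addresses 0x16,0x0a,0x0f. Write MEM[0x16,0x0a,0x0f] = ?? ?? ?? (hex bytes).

MEM[0x16,0x0a,0x0f] = a8 32 27

#0 dst[0x13+7] := {0x0b,0x52,0x9d,0x87,0xb9,0xd1,0x5e}
#1 dst[0x10+8] := {0x5e,0xee,0x76,0x79,0xdc,0x74,0xa8,0x32}
#2 dst[0x04+7] := {0xee,0x76,0x79,0xdc,0x74,0xa8,0x32}
#3 dst[0x01+3] := {0x5e,0x59,0x2b}
query mem[0x16]=0xa8, mem[0x0a]=0x32, mem[0x0f]=0x27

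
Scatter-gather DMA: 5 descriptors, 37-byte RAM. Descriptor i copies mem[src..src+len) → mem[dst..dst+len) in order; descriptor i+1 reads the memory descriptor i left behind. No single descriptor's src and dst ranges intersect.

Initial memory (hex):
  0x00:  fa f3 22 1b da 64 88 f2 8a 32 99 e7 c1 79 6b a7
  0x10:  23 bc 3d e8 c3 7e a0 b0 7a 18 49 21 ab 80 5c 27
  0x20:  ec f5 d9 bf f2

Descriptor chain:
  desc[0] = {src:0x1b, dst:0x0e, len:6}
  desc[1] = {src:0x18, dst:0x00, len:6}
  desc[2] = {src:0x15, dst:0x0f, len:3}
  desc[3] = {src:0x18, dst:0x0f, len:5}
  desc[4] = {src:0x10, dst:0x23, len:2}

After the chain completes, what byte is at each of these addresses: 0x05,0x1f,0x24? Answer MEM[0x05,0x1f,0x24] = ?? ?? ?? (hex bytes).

MEM[0x05,0x1f,0x24] = 80 27 49

[0] 0x1b->0x0e len=6 : 21 ab 80 5c 27 ec
[1] 0x18->0x00 len=6 : 7a 18 49 21 ab 80
[2] 0x15->0x0f len=3 : 7e a0 b0
[3] 0x18->0x0f len=5 : 7a 18 49 21 ab
[4] 0x10->0x23 len=2 : 18 49
query mem[0x05]=0x80, mem[0x1f]=0x27, mem[0x24]=0x49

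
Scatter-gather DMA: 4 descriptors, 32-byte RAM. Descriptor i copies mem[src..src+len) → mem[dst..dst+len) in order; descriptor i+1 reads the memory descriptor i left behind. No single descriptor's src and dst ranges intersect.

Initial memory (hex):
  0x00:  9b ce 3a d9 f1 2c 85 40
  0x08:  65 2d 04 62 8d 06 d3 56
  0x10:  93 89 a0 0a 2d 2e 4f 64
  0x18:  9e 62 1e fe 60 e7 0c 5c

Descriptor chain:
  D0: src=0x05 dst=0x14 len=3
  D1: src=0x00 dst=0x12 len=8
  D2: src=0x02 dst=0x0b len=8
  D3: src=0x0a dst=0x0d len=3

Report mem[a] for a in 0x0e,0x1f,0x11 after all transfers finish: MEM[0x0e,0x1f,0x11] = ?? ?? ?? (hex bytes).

MEM[0x0e,0x1f,0x11] = 3a 5c 65

D0: mem[0x14..0x16] <- [2c 85 40]
D1: mem[0x12..0x19] <- [9b ce 3a d9 f1 2c 85 40]
D2: mem[0x0b..0x12] <- [3a d9 f1 2c 85 40 65 2d]
D3: mem[0x0d..0x0f] <- [04 3a d9]
query mem[0x0e]=0x3a, mem[0x1f]=0x5c, mem[0x11]=0x65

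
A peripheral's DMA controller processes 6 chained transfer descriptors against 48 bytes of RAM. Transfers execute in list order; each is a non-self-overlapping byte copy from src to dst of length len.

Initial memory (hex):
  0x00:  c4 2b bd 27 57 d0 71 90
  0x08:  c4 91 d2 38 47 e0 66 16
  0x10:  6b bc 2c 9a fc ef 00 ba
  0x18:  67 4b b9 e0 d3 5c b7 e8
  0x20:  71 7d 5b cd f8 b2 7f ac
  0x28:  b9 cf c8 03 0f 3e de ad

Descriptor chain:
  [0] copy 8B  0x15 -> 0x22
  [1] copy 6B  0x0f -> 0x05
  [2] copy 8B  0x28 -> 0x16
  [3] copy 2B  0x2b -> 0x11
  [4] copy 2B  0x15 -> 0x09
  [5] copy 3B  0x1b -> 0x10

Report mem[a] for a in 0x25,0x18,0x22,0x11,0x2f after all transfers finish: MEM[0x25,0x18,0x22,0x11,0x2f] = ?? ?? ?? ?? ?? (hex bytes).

D0: mem[0x22..0x29] <- [ef 00 ba 67 4b b9 e0 d3]
D1: mem[0x05..0x0a] <- [16 6b bc 2c 9a fc]
D2: mem[0x16..0x1d] <- [e0 d3 c8 03 0f 3e de ad]
D3: mem[0x11..0x12] <- [03 0f]
D4: mem[0x09..0x0a] <- [ef e0]
D5: mem[0x10..0x12] <- [3e de ad]
query mem[0x25]=0x67, mem[0x18]=0xc8, mem[0x22]=0xef, mem[0x11]=0xde, mem[0x2f]=0xad

MEM[0x25,0x18,0x22,0x11,0x2f] = 67 c8 ef de ad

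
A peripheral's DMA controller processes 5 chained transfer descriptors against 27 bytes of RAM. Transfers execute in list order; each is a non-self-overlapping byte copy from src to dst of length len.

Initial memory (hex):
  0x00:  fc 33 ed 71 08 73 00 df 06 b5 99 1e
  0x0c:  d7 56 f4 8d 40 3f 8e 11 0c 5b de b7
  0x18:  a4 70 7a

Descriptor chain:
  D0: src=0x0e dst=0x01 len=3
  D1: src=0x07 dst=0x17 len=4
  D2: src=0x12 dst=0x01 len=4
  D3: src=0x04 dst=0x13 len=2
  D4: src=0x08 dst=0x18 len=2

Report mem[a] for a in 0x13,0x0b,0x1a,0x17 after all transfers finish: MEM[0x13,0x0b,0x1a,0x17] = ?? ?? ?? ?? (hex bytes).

D0: mem[0x01..0x03] <- [f4 8d 40]
D1: mem[0x17..0x1a] <- [df 06 b5 99]
D2: mem[0x01..0x04] <- [8e 11 0c 5b]
D3: mem[0x13..0x14] <- [5b 73]
D4: mem[0x18..0x19] <- [06 b5]
query mem[0x13]=0x5b, mem[0x0b]=0x1e, mem[0x1a]=0x99, mem[0x17]=0xdf

MEM[0x13,0x0b,0x1a,0x17] = 5b 1e 99 df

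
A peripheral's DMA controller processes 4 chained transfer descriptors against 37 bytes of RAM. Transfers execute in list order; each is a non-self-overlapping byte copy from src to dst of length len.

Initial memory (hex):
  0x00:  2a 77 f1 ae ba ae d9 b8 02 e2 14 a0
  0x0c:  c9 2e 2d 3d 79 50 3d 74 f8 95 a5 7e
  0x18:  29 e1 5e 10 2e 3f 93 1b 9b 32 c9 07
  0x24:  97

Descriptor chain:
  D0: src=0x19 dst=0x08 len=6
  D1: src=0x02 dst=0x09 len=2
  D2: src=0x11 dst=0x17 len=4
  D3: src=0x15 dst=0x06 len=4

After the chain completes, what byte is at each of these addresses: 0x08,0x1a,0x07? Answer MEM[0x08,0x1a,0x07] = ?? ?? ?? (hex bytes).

[0] 0x19->0x08 len=6 : e1 5e 10 2e 3f 93
[1] 0x02->0x09 len=2 : f1 ae
[2] 0x11->0x17 len=4 : 50 3d 74 f8
[3] 0x15->0x06 len=4 : 95 a5 50 3d
query mem[0x08]=0x50, mem[0x1a]=0xf8, mem[0x07]=0xa5

MEM[0x08,0x1a,0x07] = 50 f8 a5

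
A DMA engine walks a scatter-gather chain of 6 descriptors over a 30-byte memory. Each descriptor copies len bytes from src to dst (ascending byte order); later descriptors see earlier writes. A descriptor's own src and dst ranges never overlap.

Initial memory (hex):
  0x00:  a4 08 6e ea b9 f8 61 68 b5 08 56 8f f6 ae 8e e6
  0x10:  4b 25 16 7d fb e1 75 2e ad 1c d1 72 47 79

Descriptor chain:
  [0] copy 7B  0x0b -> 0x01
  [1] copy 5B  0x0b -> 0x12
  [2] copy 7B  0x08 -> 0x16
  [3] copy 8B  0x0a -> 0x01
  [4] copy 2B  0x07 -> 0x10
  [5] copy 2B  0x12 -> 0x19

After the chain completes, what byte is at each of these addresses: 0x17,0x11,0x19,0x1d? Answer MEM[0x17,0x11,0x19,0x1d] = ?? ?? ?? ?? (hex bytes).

  after D0: wrote 7B at 0x01 = 8ff6ae8ee64b25
  after D1: wrote 5B at 0x12 = 8ff6ae8ee6
  after D2: wrote 7B at 0x16 = b508568ff6ae8e
  after D3: wrote 8B at 0x01 = 568ff6ae8ee64b25
  after D4: wrote 2B at 0x10 = 4b25
  after D5: wrote 2B at 0x19 = 8ff6
query mem[0x17]=0x08, mem[0x11]=0x25, mem[0x19]=0x8f, mem[0x1d]=0x79

MEM[0x17,0x11,0x19,0x1d] = 08 25 8f 79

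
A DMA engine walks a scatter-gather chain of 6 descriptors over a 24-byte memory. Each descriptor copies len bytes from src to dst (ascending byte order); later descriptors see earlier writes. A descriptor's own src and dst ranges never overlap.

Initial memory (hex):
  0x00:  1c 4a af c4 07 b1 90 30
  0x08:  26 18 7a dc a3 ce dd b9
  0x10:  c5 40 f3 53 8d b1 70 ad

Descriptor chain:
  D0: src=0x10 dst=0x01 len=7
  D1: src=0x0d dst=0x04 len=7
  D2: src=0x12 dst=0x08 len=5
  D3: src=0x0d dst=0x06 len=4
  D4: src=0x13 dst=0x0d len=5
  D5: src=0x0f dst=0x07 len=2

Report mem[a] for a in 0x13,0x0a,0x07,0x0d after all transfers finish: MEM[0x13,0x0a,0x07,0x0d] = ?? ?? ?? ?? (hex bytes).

D0: mem[0x01..0x07] <- [c5 40 f3 53 8d b1 70]
D1: mem[0x04..0x0a] <- [ce dd b9 c5 40 f3 53]
D2: mem[0x08..0x0c] <- [f3 53 8d b1 70]
D3: mem[0x06..0x09] <- [ce dd b9 c5]
D4: mem[0x0d..0x11] <- [53 8d b1 70 ad]
D5: mem[0x07..0x08] <- [b1 70]
query mem[0x13]=0x53, mem[0x0a]=0x8d, mem[0x07]=0xb1, mem[0x0d]=0x53

MEM[0x13,0x0a,0x07,0x0d] = 53 8d b1 53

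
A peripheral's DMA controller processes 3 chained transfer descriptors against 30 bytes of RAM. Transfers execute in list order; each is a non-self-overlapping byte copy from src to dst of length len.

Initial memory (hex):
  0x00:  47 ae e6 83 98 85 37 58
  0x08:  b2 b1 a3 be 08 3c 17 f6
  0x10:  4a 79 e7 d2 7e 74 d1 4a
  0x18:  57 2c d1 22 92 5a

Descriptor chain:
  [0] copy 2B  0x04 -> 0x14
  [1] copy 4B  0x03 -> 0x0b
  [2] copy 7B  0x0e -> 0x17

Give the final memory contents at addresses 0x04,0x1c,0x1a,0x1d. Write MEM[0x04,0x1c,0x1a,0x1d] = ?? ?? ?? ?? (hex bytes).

  after D0: wrote 2B at 0x14 = 9885
  after D1: wrote 4B at 0x0b = 83988537
  after D2: wrote 7B at 0x17 = 37f64a79e7d298
query mem[0x04]=0x98, mem[0x1c]=0xd2, mem[0x1a]=0x79, mem[0x1d]=0x98

MEM[0x04,0x1c,0x1a,0x1d] = 98 d2 79 98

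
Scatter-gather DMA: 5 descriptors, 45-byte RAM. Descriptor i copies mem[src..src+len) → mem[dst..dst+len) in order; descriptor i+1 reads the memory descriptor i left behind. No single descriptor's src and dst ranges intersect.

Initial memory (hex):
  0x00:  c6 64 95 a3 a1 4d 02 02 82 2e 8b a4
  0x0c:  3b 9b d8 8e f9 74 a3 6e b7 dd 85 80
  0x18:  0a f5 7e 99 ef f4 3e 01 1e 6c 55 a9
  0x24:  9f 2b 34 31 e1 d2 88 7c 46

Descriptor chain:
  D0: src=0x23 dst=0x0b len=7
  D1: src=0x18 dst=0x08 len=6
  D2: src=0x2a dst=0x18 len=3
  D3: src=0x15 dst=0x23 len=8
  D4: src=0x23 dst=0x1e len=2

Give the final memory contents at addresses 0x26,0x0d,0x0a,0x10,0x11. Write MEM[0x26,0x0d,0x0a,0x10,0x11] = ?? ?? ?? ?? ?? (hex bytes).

D0: mem[0x0b..0x11] <- [a9 9f 2b 34 31 e1 d2]
D1: mem[0x08..0x0d] <- [0a f5 7e 99 ef f4]
D2: mem[0x18..0x1a] <- [88 7c 46]
D3: mem[0x23..0x2a] <- [dd 85 80 88 7c 46 99 ef]
D4: mem[0x1e..0x1f] <- [dd 85]
query mem[0x26]=0x88, mem[0x0d]=0xf4, mem[0x0a]=0x7e, mem[0x10]=0xe1, mem[0x11]=0xd2

MEM[0x26,0x0d,0x0a,0x10,0x11] = 88 f4 7e e1 d2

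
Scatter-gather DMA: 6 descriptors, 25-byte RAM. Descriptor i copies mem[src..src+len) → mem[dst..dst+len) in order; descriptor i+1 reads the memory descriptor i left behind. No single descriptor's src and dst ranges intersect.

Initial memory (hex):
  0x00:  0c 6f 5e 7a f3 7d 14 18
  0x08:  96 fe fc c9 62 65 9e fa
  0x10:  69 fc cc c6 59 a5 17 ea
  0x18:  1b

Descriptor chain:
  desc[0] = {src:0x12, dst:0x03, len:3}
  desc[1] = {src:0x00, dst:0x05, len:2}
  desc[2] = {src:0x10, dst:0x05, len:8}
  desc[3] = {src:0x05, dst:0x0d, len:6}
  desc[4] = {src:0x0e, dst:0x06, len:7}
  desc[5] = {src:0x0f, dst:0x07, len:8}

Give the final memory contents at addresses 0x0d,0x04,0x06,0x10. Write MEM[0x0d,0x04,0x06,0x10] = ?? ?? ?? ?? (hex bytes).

  after D0: wrote 3B at 0x03 = ccc659
  after D1: wrote 2B at 0x05 = 0c6f
  after D2: wrote 8B at 0x05 = 69fcccc659a517ea
  after D3: wrote 6B at 0x0d = 69fcccc659a5
  after D4: wrote 7B at 0x06 = fcccc659a5c659
  after D5: wrote 8B at 0x07 = ccc659a5c659a517
query mem[0x0d]=0xa5, mem[0x04]=0xc6, mem[0x06]=0xfc, mem[0x10]=0xc6

MEM[0x0d,0x04,0x06,0x10] = a5 c6 fc c6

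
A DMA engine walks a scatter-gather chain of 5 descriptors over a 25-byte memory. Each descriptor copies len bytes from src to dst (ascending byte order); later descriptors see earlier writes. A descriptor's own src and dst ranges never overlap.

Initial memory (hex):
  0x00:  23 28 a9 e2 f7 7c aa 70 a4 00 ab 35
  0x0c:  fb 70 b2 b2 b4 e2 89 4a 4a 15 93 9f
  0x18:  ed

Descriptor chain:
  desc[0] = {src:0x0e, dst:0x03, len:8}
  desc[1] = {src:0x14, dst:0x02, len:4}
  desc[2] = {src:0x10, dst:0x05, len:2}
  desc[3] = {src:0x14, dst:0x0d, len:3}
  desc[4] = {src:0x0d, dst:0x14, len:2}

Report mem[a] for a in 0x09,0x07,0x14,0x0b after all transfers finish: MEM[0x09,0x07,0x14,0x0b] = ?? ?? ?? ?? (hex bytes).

MEM[0x09,0x07,0x14,0x0b] = 4a 89 4a 35

D0: mem[0x03..0x0a] <- [b2 b2 b4 e2 89 4a 4a 15]
D1: mem[0x02..0x05] <- [4a 15 93 9f]
D2: mem[0x05..0x06] <- [b4 e2]
D3: mem[0x0d..0x0f] <- [4a 15 93]
D4: mem[0x14..0x15] <- [4a 15]
query mem[0x09]=0x4a, mem[0x07]=0x89, mem[0x14]=0x4a, mem[0x0b]=0x35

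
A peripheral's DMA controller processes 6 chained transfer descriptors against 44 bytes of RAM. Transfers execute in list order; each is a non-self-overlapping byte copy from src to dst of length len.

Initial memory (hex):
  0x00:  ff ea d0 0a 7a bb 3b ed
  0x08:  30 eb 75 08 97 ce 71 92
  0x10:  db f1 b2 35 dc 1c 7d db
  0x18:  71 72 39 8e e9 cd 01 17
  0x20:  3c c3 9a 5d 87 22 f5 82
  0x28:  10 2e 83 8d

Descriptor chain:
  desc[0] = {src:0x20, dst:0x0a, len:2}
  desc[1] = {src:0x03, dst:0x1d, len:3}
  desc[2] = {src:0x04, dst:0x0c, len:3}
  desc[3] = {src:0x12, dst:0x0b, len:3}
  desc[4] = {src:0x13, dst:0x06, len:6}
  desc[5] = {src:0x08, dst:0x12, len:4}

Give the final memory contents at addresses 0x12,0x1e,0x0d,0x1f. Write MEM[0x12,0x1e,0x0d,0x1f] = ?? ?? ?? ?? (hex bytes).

D0: mem[0x0a..0x0b] <- [3c c3]
D1: mem[0x1d..0x1f] <- [0a 7a bb]
D2: mem[0x0c..0x0e] <- [7a bb 3b]
D3: mem[0x0b..0x0d] <- [b2 35 dc]
D4: mem[0x06..0x0b] <- [35 dc 1c 7d db 71]
D5: mem[0x12..0x15] <- [1c 7d db 71]
query mem[0x12]=0x1c, mem[0x1e]=0x7a, mem[0x0d]=0xdc, mem[0x1f]=0xbb

MEM[0x12,0x1e,0x0d,0x1f] = 1c 7a dc bb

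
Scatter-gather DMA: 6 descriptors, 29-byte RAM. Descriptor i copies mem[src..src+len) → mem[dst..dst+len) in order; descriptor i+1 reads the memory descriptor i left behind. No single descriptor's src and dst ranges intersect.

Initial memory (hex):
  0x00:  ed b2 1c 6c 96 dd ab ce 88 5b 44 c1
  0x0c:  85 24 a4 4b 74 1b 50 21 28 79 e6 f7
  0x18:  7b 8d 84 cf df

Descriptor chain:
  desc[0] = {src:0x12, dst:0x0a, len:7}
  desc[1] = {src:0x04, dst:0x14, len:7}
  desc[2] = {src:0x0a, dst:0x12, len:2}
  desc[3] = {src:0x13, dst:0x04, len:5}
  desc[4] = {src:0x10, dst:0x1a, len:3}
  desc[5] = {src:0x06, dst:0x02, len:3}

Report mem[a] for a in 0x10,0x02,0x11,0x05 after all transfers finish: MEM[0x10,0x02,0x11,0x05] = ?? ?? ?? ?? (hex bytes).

[0] 0x12->0x0a len=7 : 50 21 28 79 e6 f7 7b
[1] 0x04->0x14 len=7 : 96 dd ab ce 88 5b 50
[2] 0x0a->0x12 len=2 : 50 21
[3] 0x13->0x04 len=5 : 21 96 dd ab ce
[4] 0x10->0x1a len=3 : 7b 1b 50
[5] 0x06->0x02 len=3 : dd ab ce
query mem[0x10]=0x7b, mem[0x02]=0xdd, mem[0x11]=0x1b, mem[0x05]=0x96

MEM[0x10,0x02,0x11,0x05] = 7b dd 1b 96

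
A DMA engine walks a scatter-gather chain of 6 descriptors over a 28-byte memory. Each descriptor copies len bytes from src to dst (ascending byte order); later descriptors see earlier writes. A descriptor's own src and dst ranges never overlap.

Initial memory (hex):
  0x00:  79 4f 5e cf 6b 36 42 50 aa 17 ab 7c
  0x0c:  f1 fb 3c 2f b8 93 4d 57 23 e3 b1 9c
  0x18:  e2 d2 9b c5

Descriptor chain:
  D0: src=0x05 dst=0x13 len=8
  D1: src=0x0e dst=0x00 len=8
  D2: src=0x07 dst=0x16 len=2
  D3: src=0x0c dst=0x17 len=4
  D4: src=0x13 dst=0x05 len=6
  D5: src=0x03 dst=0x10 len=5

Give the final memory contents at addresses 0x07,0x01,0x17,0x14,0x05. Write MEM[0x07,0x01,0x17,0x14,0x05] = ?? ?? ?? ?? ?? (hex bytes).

[0] 0x05->0x13 len=8 : 36 42 50 aa 17 ab 7c f1
[1] 0x0e->0x00 len=8 : 3c 2f b8 93 4d 36 42 50
[2] 0x07->0x16 len=2 : 50 aa
[3] 0x0c->0x17 len=4 : f1 fb 3c 2f
[4] 0x13->0x05 len=6 : 36 42 50 50 f1 fb
[5] 0x03->0x10 len=5 : 93 4d 36 42 50
query mem[0x07]=0x50, mem[0x01]=0x2f, mem[0x17]=0xf1, mem[0x14]=0x50, mem[0x05]=0x36

MEM[0x07,0x01,0x17,0x14,0x05] = 50 2f f1 50 36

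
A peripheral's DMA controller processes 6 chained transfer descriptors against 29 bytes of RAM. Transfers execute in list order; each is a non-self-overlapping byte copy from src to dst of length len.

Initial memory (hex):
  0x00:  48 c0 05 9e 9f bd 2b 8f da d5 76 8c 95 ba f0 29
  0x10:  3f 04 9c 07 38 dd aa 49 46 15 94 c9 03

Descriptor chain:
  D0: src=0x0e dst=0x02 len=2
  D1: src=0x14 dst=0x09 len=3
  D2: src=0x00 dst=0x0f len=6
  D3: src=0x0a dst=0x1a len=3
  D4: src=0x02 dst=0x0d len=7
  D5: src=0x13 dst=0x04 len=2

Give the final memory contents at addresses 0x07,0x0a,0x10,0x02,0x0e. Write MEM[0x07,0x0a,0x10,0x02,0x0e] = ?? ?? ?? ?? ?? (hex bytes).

MEM[0x07,0x0a,0x10,0x02,0x0e] = 8f dd bd f0 29

D0: mem[0x02..0x03] <- [f0 29]
D1: mem[0x09..0x0b] <- [38 dd aa]
D2: mem[0x0f..0x14] <- [48 c0 f0 29 9f bd]
D3: mem[0x1a..0x1c] <- [dd aa 95]
D4: mem[0x0d..0x13] <- [f0 29 9f bd 2b 8f da]
D5: mem[0x04..0x05] <- [da bd]
query mem[0x07]=0x8f, mem[0x0a]=0xdd, mem[0x10]=0xbd, mem[0x02]=0xf0, mem[0x0e]=0x29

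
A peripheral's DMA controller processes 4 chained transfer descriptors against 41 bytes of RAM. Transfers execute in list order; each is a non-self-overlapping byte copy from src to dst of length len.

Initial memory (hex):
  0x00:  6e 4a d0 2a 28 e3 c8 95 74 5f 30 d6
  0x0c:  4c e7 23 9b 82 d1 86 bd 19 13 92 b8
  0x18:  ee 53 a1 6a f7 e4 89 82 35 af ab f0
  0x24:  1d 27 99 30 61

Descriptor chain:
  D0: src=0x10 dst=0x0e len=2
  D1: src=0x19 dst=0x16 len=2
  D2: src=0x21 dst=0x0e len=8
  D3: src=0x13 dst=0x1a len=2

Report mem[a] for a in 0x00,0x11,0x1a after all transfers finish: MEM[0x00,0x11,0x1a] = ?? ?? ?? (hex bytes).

MEM[0x00,0x11,0x1a] = 6e 1d 99

  after D0: wrote 2B at 0x0e = 82d1
  after D1: wrote 2B at 0x16 = 53a1
  after D2: wrote 8B at 0x0e = afabf01d27993061
  after D3: wrote 2B at 0x1a = 9930
query mem[0x00]=0x6e, mem[0x11]=0x1d, mem[0x1a]=0x99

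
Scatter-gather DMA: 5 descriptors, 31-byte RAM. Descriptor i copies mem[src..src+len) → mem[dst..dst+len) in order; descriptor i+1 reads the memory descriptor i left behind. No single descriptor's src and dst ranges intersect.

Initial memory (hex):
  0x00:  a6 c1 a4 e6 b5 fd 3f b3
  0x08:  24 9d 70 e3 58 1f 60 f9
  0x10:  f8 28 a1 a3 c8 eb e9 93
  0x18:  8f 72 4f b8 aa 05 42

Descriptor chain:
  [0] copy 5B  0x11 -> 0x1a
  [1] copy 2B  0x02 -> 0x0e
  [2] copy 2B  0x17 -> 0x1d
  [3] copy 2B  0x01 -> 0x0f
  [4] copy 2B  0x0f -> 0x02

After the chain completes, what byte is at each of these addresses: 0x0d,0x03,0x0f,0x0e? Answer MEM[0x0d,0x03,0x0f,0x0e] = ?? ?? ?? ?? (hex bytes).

[0] 0x11->0x1a len=5 : 28 a1 a3 c8 eb
[1] 0x02->0x0e len=2 : a4 e6
[2] 0x17->0x1d len=2 : 93 8f
[3] 0x01->0x0f len=2 : c1 a4
[4] 0x0f->0x02 len=2 : c1 a4
query mem[0x0d]=0x1f, mem[0x03]=0xa4, mem[0x0f]=0xc1, mem[0x0e]=0xa4

MEM[0x0d,0x03,0x0f,0x0e] = 1f a4 c1 a4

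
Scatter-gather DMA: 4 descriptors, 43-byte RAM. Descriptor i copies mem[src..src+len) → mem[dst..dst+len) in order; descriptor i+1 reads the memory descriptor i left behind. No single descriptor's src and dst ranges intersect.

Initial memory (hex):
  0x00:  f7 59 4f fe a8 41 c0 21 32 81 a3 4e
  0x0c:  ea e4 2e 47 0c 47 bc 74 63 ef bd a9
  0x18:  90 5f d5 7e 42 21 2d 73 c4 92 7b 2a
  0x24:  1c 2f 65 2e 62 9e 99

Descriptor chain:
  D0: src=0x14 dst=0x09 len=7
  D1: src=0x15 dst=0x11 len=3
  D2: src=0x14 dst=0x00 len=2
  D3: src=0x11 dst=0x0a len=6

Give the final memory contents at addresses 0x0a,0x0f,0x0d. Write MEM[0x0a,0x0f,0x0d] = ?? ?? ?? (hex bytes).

D0: mem[0x09..0x0f] <- [63 ef bd a9 90 5f d5]
D1: mem[0x11..0x13] <- [ef bd a9]
D2: mem[0x00..0x01] <- [63 ef]
D3: mem[0x0a..0x0f] <- [ef bd a9 63 ef bd]
query mem[0x0a]=0xef, mem[0x0f]=0xbd, mem[0x0d]=0x63

MEM[0x0a,0x0f,0x0d] = ef bd 63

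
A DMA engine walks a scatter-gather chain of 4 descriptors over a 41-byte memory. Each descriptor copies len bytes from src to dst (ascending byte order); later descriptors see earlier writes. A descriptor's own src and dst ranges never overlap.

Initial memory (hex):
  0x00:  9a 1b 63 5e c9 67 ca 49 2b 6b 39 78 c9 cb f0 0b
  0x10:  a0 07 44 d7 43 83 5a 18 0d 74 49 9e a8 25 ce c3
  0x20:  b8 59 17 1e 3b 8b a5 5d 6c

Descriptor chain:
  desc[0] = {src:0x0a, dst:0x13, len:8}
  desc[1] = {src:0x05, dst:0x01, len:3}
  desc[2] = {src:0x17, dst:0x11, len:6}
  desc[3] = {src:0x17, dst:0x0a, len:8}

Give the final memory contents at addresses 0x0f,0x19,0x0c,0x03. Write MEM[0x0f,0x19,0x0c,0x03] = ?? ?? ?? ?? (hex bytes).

  after D0: wrote 8B at 0x13 = 3978c9cbf00ba007
  after D1: wrote 3B at 0x01 = 67ca49
  after D2: wrote 6B at 0x11 = f00ba0079ea8
  after D3: wrote 8B at 0x0a = f00ba0079ea825ce
query mem[0x0f]=0xa8, mem[0x19]=0xa0, mem[0x0c]=0xa0, mem[0x03]=0x49

MEM[0x0f,0x19,0x0c,0x03] = a8 a0 a0 49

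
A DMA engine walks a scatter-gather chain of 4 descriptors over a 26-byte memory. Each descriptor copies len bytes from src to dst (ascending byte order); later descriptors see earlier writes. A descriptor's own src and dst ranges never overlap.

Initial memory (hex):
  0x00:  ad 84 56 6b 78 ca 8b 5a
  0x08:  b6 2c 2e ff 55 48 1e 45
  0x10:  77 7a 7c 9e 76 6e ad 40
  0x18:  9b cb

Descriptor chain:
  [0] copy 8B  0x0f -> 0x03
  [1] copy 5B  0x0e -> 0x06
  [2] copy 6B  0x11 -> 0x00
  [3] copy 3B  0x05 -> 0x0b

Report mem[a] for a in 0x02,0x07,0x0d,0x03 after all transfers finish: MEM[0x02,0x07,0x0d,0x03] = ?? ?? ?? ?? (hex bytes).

MEM[0x02,0x07,0x0d,0x03] = 9e 45 45 76

[0] 0x0f->0x03 len=8 : 45 77 7a 7c 9e 76 6e ad
[1] 0x0e->0x06 len=5 : 1e 45 77 7a 7c
[2] 0x11->0x00 len=6 : 7a 7c 9e 76 6e ad
[3] 0x05->0x0b len=3 : ad 1e 45
query mem[0x02]=0x9e, mem[0x07]=0x45, mem[0x0d]=0x45, mem[0x03]=0x76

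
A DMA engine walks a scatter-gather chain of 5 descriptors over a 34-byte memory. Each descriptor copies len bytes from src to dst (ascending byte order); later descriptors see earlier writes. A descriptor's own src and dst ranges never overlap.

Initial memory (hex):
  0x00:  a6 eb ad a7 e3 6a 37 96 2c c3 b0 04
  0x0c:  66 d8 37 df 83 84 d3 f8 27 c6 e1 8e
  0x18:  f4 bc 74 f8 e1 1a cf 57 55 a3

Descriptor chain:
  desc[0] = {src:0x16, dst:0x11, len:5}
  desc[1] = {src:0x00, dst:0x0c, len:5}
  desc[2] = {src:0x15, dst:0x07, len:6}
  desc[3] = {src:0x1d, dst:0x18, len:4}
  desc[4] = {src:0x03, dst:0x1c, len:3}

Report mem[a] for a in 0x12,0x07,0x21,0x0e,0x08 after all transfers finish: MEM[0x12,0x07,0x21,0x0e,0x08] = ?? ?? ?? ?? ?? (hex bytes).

D0: mem[0x11..0x15] <- [e1 8e f4 bc 74]
D1: mem[0x0c..0x10] <- [a6 eb ad a7 e3]
D2: mem[0x07..0x0c] <- [74 e1 8e f4 bc 74]
D3: mem[0x18..0x1b] <- [1a cf 57 55]
D4: mem[0x1c..0x1e] <- [a7 e3 6a]
query mem[0x12]=0x8e, mem[0x07]=0x74, mem[0x21]=0xa3, mem[0x0e]=0xad, mem[0x08]=0xe1

MEM[0x12,0x07,0x21,0x0e,0x08] = 8e 74 a3 ad e1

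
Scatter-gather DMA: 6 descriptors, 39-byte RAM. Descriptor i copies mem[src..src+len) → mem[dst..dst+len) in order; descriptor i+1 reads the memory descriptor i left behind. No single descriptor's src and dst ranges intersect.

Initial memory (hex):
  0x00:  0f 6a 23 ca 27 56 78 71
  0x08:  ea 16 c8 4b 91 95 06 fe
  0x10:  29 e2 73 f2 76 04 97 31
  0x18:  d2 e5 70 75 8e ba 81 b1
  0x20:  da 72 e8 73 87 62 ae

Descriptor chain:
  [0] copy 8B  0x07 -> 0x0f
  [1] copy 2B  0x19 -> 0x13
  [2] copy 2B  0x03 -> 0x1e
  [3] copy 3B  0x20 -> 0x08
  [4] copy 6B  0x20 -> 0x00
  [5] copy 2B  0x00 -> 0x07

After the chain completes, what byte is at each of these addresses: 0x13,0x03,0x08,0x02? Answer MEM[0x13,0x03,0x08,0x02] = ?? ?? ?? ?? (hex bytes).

MEM[0x13,0x03,0x08,0x02] = e5 73 72 e8

#0 dst[0x0f+8] := {0x71,0xea,0x16,0xc8,0x4b,0x91,0x95,0x06}
#1 dst[0x13+2] := {0xe5,0x70}
#2 dst[0x1e+2] := {0xca,0x27}
#3 dst[0x08+3] := {0xda,0x72,0xe8}
#4 dst[0x00+6] := {0xda,0x72,0xe8,0x73,0x87,0x62}
#5 dst[0x07+2] := {0xda,0x72}
query mem[0x13]=0xe5, mem[0x03]=0x73, mem[0x08]=0x72, mem[0x02]=0xe8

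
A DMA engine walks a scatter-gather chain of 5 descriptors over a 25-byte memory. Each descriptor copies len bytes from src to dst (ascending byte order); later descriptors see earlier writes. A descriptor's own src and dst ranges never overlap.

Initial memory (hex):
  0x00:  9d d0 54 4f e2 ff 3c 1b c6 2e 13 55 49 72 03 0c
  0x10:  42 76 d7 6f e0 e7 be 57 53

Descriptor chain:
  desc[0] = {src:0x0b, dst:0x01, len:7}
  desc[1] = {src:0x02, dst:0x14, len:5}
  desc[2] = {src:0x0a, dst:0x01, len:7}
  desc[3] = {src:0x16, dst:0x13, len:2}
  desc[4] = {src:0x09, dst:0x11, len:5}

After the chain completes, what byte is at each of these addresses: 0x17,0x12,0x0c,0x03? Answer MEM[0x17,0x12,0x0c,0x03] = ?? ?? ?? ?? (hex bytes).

  after D0: wrote 7B at 0x01 = 554972030c4276
  after D1: wrote 5B at 0x14 = 4972030c42
  after D2: wrote 7B at 0x01 = 13554972030c42
  after D3: wrote 2B at 0x13 = 030c
  after D4: wrote 5B at 0x11 = 2e13554972
query mem[0x17]=0x0c, mem[0x12]=0x13, mem[0x0c]=0x49, mem[0x03]=0x49

MEM[0x17,0x12,0x0c,0x03] = 0c 13 49 49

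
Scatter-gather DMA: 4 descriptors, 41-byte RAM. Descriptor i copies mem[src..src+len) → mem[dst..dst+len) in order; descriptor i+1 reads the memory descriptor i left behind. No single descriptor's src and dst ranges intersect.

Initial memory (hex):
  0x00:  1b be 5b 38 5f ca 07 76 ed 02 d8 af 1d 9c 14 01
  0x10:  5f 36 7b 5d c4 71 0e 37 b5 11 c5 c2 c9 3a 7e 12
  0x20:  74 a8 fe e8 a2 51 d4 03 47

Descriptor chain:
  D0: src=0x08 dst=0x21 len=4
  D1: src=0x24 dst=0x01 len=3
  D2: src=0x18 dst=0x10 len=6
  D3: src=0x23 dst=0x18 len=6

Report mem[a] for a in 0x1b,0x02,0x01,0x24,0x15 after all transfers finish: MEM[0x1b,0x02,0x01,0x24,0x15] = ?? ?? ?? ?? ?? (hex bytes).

  after D0: wrote 4B at 0x21 = ed02d8af
  after D1: wrote 3B at 0x01 = af51d4
  after D2: wrote 6B at 0x10 = b511c5c2c93a
  after D3: wrote 6B at 0x18 = d8af51d40347
query mem[0x1b]=0xd4, mem[0x02]=0x51, mem[0x01]=0xaf, mem[0x24]=0xaf, mem[0x15]=0x3a

MEM[0x1b,0x02,0x01,0x24,0x15] = d4 51 af af 3a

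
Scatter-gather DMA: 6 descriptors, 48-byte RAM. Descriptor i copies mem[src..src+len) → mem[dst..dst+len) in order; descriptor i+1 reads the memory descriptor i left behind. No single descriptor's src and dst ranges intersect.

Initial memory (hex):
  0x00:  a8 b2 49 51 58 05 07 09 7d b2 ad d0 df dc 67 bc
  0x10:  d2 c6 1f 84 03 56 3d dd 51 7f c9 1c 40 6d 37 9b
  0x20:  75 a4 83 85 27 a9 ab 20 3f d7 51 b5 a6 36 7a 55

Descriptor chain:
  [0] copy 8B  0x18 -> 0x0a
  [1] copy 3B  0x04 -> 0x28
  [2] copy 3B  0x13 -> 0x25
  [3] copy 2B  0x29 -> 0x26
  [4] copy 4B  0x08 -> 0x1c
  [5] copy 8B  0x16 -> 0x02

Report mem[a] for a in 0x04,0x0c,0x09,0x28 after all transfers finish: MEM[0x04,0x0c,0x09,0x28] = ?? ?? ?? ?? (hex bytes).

  after D0: wrote 8B at 0x0a = 517fc91c406d379b
  after D1: wrote 3B at 0x28 = 580507
  after D2: wrote 3B at 0x25 = 840356
  after D3: wrote 2B at 0x26 = 0507
  after D4: wrote 4B at 0x1c = 7db2517f
  after D5: wrote 8B at 0x02 = 3ddd517fc91c7db2
query mem[0x04]=0x51, mem[0x0c]=0xc9, mem[0x09]=0xb2, mem[0x28]=0x58

MEM[0x04,0x0c,0x09,0x28] = 51 c9 b2 58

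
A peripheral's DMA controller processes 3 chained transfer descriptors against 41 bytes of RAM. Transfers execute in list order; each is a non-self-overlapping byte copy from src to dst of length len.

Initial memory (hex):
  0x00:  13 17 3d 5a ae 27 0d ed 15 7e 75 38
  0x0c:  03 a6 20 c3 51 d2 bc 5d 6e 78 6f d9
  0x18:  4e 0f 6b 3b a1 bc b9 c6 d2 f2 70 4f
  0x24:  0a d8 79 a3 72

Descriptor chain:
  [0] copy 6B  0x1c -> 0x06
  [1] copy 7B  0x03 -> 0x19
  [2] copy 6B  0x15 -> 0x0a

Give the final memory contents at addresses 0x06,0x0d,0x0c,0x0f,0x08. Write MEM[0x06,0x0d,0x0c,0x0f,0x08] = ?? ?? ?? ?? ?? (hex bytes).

  after D0: wrote 6B at 0x06 = a1bcb9c6d2f2
  after D1: wrote 7B at 0x19 = 5aae27a1bcb9c6
  after D2: wrote 6B at 0x0a = 786fd94e5aae
query mem[0x06]=0xa1, mem[0x0d]=0x4e, mem[0x0c]=0xd9, mem[0x0f]=0xae, mem[0x08]=0xb9

MEM[0x06,0x0d,0x0c,0x0f,0x08] = a1 4e d9 ae b9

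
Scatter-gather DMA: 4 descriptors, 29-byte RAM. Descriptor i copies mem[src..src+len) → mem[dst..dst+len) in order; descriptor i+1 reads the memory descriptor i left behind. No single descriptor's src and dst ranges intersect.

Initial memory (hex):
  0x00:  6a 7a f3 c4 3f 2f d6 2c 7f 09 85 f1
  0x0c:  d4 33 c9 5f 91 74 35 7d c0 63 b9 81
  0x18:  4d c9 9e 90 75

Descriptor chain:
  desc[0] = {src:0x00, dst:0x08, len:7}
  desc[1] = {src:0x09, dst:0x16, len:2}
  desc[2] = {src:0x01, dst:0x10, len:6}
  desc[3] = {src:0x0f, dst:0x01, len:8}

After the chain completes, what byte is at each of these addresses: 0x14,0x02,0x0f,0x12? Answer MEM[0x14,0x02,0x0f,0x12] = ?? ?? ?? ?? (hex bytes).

#0 dst[0x08+7] := {0x6a,0x7a,0xf3,0xc4,0x3f,0x2f,0xd6}
#1 dst[0x16+2] := {0x7a,0xf3}
#2 dst[0x10+6] := {0x7a,0xf3,0xc4,0x3f,0x2f,0xd6}
#3 dst[0x01+8] := {0x5f,0x7a,0xf3,0xc4,0x3f,0x2f,0xd6,0x7a}
query mem[0x14]=0x2f, mem[0x02]=0x7a, mem[0x0f]=0x5f, mem[0x12]=0xc4

MEM[0x14,0x02,0x0f,0x12] = 2f 7a 5f c4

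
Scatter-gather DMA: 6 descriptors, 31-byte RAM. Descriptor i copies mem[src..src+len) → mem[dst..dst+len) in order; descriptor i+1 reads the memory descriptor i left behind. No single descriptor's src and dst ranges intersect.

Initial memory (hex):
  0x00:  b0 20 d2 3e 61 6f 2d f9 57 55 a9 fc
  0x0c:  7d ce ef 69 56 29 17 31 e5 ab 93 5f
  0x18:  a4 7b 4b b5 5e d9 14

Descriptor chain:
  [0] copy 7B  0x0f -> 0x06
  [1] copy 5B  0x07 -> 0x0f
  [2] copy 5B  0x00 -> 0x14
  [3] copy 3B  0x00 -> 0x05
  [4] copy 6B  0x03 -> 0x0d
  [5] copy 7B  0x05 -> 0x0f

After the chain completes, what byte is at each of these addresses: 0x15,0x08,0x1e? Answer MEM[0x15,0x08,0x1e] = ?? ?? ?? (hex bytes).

MEM[0x15,0x08,0x1e] = e5 29 14

[0] 0x0f->0x06 len=7 : 69 56 29 17 31 e5 ab
[1] 0x07->0x0f len=5 : 56 29 17 31 e5
[2] 0x00->0x14 len=5 : b0 20 d2 3e 61
[3] 0x00->0x05 len=3 : b0 20 d2
[4] 0x03->0x0d len=6 : 3e 61 b0 20 d2 29
[5] 0x05->0x0f len=7 : b0 20 d2 29 17 31 e5
query mem[0x15]=0xe5, mem[0x08]=0x29, mem[0x1e]=0x14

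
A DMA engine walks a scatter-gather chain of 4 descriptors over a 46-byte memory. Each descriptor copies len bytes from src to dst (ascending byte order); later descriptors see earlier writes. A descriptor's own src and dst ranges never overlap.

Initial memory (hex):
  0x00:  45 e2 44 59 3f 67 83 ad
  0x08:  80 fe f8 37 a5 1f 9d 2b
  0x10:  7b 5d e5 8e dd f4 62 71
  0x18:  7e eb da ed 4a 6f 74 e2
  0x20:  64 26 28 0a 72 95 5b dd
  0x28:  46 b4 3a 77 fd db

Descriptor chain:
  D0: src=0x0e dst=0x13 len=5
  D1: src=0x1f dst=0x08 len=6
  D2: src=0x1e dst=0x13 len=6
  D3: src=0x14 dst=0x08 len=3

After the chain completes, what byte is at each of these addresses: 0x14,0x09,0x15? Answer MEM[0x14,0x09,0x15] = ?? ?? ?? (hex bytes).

D0: mem[0x13..0x17] <- [9d 2b 7b 5d e5]
D1: mem[0x08..0x0d] <- [e2 64 26 28 0a 72]
D2: mem[0x13..0x18] <- [74 e2 64 26 28 0a]
D3: mem[0x08..0x0a] <- [e2 64 26]
query mem[0x14]=0xe2, mem[0x09]=0x64, mem[0x15]=0x64

MEM[0x14,0x09,0x15] = e2 64 64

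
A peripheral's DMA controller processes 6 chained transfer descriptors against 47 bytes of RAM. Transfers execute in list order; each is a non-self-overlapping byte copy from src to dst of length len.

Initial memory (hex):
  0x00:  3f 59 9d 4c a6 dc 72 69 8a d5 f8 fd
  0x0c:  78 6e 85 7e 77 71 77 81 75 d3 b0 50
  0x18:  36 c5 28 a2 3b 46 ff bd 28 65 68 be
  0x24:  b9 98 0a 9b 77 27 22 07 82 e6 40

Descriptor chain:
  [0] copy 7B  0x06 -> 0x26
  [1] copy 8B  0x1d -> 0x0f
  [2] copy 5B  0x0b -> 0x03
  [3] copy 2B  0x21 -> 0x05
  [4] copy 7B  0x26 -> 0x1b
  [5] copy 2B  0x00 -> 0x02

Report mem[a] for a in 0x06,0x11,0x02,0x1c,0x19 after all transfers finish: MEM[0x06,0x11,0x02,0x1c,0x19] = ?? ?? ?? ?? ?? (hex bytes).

#0 dst[0x26+7] := {0x72,0x69,0x8a,0xd5,0xf8,0xfd,0x78}
#1 dst[0x0f+8] := {0x46,0xff,0xbd,0x28,0x65,0x68,0xbe,0xb9}
#2 dst[0x03+5] := {0xfd,0x78,0x6e,0x85,0x46}
#3 dst[0x05+2] := {0x65,0x68}
#4 dst[0x1b+7] := {0x72,0x69,0x8a,0xd5,0xf8,0xfd,0x78}
#5 dst[0x02+2] := {0x3f,0x59}
query mem[0x06]=0x68, mem[0x11]=0xbd, mem[0x02]=0x3f, mem[0x1c]=0x69, mem[0x19]=0xc5

MEM[0x06,0x11,0x02,0x1c,0x19] = 68 bd 3f 69 c5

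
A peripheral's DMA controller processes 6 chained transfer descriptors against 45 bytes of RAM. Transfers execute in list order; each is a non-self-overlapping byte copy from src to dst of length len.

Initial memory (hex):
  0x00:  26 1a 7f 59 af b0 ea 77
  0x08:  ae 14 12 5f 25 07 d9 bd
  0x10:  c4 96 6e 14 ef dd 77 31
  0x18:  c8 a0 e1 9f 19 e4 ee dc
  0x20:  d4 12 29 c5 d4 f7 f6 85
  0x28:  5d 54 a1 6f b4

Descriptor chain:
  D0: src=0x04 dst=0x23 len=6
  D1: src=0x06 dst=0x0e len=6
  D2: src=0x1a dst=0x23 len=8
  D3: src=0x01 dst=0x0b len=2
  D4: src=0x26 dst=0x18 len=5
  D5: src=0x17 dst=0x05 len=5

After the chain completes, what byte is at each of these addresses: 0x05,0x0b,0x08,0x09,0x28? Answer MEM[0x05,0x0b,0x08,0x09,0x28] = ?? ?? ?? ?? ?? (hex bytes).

#0 dst[0x23+6] := {0xaf,0xb0,0xea,0x77,0xae,0x14}
#1 dst[0x0e+6] := {0xea,0x77,0xae,0x14,0x12,0x5f}
#2 dst[0x23+8] := {0xe1,0x9f,0x19,0xe4,0xee,0xdc,0xd4,0x12}
#3 dst[0x0b+2] := {0x1a,0x7f}
#4 dst[0x18+5] := {0xe4,0xee,0xdc,0xd4,0x12}
#5 dst[0x05+5] := {0x31,0xe4,0xee,0xdc,0xd4}
query mem[0x05]=0x31, mem[0x0b]=0x1a, mem[0x08]=0xdc, mem[0x09]=0xd4, mem[0x28]=0xdc

MEM[0x05,0x0b,0x08,0x09,0x28] = 31 1a dc d4 dc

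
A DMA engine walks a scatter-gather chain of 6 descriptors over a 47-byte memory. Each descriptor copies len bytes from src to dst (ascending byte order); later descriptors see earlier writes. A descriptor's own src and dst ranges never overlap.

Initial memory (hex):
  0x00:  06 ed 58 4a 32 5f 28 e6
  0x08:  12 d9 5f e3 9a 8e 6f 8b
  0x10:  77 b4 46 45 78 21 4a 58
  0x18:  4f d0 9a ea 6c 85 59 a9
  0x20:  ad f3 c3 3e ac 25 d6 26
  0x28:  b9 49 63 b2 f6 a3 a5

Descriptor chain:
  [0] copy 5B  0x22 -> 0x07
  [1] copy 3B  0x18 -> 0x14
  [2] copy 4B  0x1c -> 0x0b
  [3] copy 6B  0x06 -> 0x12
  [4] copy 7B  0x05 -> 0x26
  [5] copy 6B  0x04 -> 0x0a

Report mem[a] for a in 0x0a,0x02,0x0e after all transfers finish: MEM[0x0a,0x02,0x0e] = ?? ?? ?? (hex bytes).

MEM[0x0a,0x02,0x0e] = 32 58 3e

#0 dst[0x07+5] := {0xc3,0x3e,0xac,0x25,0xd6}
#1 dst[0x14+3] := {0x4f,0xd0,0x9a}
#2 dst[0x0b+4] := {0x6c,0x85,0x59,0xa9}
#3 dst[0x12+6] := {0x28,0xc3,0x3e,0xac,0x25,0x6c}
#4 dst[0x26+7] := {0x5f,0x28,0xc3,0x3e,0xac,0x25,0x6c}
#5 dst[0x0a+6] := {0x32,0x5f,0x28,0xc3,0x3e,0xac}
query mem[0x0a]=0x32, mem[0x02]=0x58, mem[0x0e]=0x3e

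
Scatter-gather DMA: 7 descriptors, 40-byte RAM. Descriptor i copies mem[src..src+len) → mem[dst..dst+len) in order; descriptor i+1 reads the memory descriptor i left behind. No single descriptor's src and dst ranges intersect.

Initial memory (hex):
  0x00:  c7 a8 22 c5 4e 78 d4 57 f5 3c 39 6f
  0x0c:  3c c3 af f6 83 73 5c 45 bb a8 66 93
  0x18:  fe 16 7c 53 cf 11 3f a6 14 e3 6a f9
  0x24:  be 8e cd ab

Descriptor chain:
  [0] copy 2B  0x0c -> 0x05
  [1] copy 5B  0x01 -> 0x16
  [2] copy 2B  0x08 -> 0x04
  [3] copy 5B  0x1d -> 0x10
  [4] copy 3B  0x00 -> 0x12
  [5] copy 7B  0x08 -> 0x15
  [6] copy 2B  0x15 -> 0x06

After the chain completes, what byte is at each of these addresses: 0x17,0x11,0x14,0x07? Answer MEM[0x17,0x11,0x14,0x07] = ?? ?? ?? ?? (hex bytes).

D0: mem[0x05..0x06] <- [3c c3]
D1: mem[0x16..0x1a] <- [a8 22 c5 4e 3c]
D2: mem[0x04..0x05] <- [f5 3c]
D3: mem[0x10..0x14] <- [11 3f a6 14 e3]
D4: mem[0x12..0x14] <- [c7 a8 22]
D5: mem[0x15..0x1b] <- [f5 3c 39 6f 3c c3 af]
D6: mem[0x06..0x07] <- [f5 3c]
query mem[0x17]=0x39, mem[0x11]=0x3f, mem[0x14]=0x22, mem[0x07]=0x3c

MEM[0x17,0x11,0x14,0x07] = 39 3f 22 3c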